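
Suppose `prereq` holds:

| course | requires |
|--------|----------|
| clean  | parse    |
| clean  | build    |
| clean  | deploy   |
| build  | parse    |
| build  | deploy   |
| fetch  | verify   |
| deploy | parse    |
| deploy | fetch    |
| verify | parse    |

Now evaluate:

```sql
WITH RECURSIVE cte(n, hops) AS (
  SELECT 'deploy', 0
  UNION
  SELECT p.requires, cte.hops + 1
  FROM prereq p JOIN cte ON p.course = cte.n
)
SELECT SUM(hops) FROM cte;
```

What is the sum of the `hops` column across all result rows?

7

Base: (deploy, hops=0).
Iteration 1: edges from {deploy} -> (fetch, hops=1), (parse, hops=1).
Iteration 2: edges from {fetch,parse} -> (verify, hops=2).
Iteration 3: edges from {verify} -> (parse, hops=3).
Iteration 4: no outgoing edges from {parse}; recursion stops.
SUM(hops) = 0 + 1 + 1 + 2 + 3 = 7.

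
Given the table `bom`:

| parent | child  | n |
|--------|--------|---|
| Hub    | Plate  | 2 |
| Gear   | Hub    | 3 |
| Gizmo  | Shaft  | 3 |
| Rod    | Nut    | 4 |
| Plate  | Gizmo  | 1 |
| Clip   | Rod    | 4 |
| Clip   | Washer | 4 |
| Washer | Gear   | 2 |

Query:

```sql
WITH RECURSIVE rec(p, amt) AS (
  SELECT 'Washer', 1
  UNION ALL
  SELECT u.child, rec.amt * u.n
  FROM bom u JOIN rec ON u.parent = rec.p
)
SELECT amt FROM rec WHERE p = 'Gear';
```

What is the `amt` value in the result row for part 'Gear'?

2

Base: (Washer, amt=1).
Iteration 1: components of {Washer} -> Gear = 1*2 = 2.
Iteration 2: components of {Gear} -> Hub = 2*3 = 6.
Iteration 3: components of {Hub} -> Plate = 6*2 = 12.
Iteration 4: components of {Plate} -> Gizmo = 12*1 = 12.
Iteration 5: components of {Gizmo} -> Shaft = 12*3 = 36.
Iteration 6: no further components; recursion stops.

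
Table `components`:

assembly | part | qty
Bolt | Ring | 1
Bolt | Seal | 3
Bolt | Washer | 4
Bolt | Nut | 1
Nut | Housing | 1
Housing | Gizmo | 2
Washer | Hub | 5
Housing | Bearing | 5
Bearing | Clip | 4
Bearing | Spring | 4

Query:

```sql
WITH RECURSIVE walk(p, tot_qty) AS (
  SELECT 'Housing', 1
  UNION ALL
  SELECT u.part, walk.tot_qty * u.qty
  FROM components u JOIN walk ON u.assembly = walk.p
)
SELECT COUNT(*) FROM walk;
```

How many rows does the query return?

5

Base: (Housing, tot_qty=1).
Iteration 1: components of {Housing} -> Bearing = 1*5 = 5, Gizmo = 1*2 = 2.
Iteration 2: components of {Bearing,Gizmo} -> Clip = 5*4 = 20, Spring = 5*4 = 20.
Iteration 3: no further components; recursion stops.
Total rows emitted: 5.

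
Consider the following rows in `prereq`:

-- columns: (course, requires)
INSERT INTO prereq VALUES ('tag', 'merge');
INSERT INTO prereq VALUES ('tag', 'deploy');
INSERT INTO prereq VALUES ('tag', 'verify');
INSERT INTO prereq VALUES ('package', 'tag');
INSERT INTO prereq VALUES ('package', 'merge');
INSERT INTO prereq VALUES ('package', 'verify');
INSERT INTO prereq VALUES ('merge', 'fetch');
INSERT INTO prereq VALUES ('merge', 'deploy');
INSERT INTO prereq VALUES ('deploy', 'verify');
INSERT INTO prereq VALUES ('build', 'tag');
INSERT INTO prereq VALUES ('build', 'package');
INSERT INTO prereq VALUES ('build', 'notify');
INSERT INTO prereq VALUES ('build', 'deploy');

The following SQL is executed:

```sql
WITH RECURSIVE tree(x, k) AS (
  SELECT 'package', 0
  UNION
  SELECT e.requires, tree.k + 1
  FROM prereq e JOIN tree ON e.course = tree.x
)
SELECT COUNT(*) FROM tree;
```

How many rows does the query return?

Base: (package, k=0).
Iteration 1: edges from {package} -> (merge, k=1), (tag, k=1), (verify, k=1).
Iteration 2: edges from {merge,tag,verify} -> (deploy, k=2), (fetch, k=2), (merge, k=2), (verify, k=2). [UNION drops 1 duplicate row(s)]
Iteration 3: edges from {deploy,fetch,merge,verify} -> (deploy, k=3), (fetch, k=3), (verify, k=3).
Iteration 4: edges from {deploy,fetch,verify} -> (verify, k=4).
Iteration 5: no outgoing edges from {verify}; recursion stops.
Total rows emitted: 12.

12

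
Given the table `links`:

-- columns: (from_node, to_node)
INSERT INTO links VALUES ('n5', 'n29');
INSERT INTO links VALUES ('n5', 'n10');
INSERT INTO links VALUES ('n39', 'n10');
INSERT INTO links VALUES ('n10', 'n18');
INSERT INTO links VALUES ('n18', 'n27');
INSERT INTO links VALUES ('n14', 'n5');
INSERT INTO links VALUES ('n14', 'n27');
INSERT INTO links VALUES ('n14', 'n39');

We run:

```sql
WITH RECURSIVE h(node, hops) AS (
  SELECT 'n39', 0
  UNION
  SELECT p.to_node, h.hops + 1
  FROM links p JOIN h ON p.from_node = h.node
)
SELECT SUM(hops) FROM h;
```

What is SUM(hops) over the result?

6

Base: (n39, hops=0).
Iteration 1: edges from {n39} -> (n10, hops=1).
Iteration 2: edges from {n10} -> (n18, hops=2).
Iteration 3: edges from {n18} -> (n27, hops=3).
Iteration 4: no outgoing edges from {n27}; recursion stops.
SUM(hops) = 0 + 1 + 2 + 3 = 6.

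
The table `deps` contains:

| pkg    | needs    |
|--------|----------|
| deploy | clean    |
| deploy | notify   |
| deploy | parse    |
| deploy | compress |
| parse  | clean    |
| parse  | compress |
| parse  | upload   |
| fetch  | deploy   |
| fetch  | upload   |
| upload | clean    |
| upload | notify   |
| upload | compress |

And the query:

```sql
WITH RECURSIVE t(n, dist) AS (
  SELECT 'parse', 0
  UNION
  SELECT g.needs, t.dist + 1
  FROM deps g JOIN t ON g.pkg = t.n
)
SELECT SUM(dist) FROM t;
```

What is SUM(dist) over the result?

9

Base: (parse, dist=0).
Iteration 1: edges from {parse} -> (clean, dist=1), (compress, dist=1), (upload, dist=1).
Iteration 2: edges from {clean,compress,upload} -> (clean, dist=2), (compress, dist=2), (notify, dist=2).
Iteration 3: no outgoing edges from {clean,compress,notify}; recursion stops.
SUM(dist) = 0 + 1 + 1 + 1 + 2 + 2 + 2 = 9.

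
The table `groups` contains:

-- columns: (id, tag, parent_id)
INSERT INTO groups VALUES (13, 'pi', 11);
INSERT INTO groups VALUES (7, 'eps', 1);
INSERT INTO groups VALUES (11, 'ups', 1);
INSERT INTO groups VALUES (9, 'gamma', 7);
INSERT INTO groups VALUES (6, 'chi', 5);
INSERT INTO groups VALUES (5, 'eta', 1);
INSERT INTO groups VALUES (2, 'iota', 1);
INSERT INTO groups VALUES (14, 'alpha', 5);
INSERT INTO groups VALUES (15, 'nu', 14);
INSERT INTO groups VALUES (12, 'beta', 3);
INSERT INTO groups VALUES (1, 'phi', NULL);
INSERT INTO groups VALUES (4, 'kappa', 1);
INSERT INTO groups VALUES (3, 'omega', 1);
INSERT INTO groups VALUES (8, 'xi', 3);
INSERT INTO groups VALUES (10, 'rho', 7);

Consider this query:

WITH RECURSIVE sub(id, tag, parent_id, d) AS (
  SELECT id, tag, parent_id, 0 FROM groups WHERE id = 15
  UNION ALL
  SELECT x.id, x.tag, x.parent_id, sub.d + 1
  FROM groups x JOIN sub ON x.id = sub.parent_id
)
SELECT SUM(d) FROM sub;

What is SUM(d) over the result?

6

Base: id=15 (nu), parent_id=14, d 0.
Iteration 1: join on id=14 -> alpha (id 14, parent_id=5, d 1).
Iteration 2: join on id=5 -> eta (id 5, parent_id=1, d 2).
Iteration 3: join on id=1 -> phi (id 1, parent_id=NULL, d 3).
Iteration 4: parent_id is NULL; no match; recursion stops.
SUM(d) = 0 + 1 + 2 + 3 = 6.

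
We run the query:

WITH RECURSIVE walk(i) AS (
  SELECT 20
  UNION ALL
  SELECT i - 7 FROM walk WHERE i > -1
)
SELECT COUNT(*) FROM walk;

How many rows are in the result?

4

Base: i=20.
Iteration 1: 20 > -1 holds -> i = 20 - 7 = 13.
Iteration 2: 13 > -1 holds -> i = 13 - 7 = 6.
Iteration 3: 6 > -1 holds -> i = 6 - 7 = -1.
Iteration 4: -1 > -1 fails; recursion stops.
Total rows emitted: 4.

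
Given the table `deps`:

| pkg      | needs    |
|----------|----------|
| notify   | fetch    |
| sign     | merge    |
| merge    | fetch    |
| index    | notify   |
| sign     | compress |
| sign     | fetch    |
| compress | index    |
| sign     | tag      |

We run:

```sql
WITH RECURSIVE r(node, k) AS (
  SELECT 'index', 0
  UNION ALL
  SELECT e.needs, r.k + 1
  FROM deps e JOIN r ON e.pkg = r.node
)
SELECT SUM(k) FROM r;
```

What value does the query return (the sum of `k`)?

3

Base: (index, k=0).
Iteration 1: edges from {index} -> (notify, k=1).
Iteration 2: edges from {notify} -> (fetch, k=2).
Iteration 3: no outgoing edges from {fetch}; recursion stops.
SUM(k) = 0 + 1 + 2 = 3.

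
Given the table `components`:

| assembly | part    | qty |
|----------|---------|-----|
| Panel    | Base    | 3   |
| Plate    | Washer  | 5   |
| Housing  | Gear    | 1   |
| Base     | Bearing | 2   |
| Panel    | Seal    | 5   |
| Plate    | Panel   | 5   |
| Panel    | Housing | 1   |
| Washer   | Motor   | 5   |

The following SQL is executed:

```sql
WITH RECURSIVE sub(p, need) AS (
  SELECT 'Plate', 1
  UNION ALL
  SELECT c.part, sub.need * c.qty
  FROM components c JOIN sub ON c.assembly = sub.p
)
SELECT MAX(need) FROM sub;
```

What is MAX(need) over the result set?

Base: (Plate, need=1).
Iteration 1: components of {Plate} -> Panel = 1*5 = 5, Washer = 1*5 = 5.
Iteration 2: components of {Panel,Washer} -> Base = 5*3 = 15, Housing = 5*1 = 5, Motor = 5*5 = 25, Seal = 5*5 = 25.
Iteration 3: components of {Base,Housing,Motor,Seal} -> Bearing = 15*2 = 30, Gear = 5*1 = 5.
Iteration 4: no further components; recursion stops.
need values: 1, 5, 5, 25, 5, 15, 25, 5, 30; the maximum is 30.

30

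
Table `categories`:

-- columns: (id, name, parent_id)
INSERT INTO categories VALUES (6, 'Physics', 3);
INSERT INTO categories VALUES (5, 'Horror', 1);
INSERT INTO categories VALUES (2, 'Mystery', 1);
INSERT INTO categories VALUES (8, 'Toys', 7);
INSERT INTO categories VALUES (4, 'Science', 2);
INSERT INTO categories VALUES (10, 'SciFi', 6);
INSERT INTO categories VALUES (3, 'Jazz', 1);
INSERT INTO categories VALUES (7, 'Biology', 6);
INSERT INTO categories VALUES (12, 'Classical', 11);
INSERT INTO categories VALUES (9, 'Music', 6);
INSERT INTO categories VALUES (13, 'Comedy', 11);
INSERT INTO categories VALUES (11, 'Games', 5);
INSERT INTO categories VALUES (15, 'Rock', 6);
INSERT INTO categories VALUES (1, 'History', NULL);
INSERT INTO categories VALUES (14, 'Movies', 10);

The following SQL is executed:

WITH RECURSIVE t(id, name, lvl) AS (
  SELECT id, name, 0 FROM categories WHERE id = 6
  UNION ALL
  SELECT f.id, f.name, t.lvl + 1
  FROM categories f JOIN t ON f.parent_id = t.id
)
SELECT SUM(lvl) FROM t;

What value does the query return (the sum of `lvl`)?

Base: id=6 (Physics) at lvl 0.
Iteration 1: rows with parent_id in {6} -> Biology (id 7, lvl 1), Music (id 9, lvl 1), SciFi (id 10, lvl 1), Rock (id 15, lvl 1).
Iteration 2: rows with parent_id in {7,9,10,15} -> Toys (id 8, lvl 2), Movies (id 14, lvl 2).
Iteration 3: no rows with parent_id in {8,14}; recursion stops.
SUM(lvl) = 0 + 1 + 1 + 1 + 1 + 2 + 2 = 8.

8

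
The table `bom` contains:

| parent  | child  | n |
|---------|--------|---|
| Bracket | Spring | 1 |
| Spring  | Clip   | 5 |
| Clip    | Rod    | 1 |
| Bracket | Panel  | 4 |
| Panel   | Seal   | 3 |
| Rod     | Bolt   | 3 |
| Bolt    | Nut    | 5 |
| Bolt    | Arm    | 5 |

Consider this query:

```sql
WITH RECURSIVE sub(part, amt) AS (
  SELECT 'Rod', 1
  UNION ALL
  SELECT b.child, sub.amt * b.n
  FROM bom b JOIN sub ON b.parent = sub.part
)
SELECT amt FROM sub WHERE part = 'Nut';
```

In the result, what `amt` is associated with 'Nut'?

15

Base: (Rod, amt=1).
Iteration 1: components of {Rod} -> Bolt = 1*3 = 3.
Iteration 2: components of {Bolt} -> Arm = 3*5 = 15, Nut = 3*5 = 15.
Iteration 3: no further components; recursion stops.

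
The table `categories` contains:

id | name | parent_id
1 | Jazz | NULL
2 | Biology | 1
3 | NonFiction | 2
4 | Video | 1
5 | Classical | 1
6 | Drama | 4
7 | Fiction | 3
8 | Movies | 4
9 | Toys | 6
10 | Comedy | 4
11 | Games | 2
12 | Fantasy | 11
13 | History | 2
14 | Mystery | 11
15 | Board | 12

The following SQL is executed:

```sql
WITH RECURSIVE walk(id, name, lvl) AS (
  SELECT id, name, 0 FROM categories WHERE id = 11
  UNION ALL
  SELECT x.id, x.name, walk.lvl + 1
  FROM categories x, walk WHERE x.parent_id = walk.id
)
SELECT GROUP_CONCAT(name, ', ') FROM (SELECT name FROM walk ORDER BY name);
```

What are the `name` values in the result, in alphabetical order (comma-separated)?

Base: id=11 (Games) at lvl 0.
Iteration 1: rows with parent_id in {11} -> Fantasy (id 12, lvl 1), Mystery (id 14, lvl 1).
Iteration 2: rows with parent_id in {12,14} -> Board (id 15, lvl 2).
Iteration 3: no rows with parent_id in {15}; recursion stops.

Board, Fantasy, Games, Mystery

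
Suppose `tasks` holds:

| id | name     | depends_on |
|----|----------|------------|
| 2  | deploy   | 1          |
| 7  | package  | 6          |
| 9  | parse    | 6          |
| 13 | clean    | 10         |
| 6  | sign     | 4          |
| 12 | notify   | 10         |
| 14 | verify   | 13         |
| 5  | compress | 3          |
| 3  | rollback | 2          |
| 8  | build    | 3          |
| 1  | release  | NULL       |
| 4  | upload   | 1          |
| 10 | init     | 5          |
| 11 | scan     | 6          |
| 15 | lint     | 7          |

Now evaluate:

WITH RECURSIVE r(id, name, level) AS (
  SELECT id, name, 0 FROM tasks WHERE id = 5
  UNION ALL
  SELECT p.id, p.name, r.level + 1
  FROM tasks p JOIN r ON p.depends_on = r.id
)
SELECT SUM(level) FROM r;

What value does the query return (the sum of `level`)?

8

Base: id=5 (compress) at level 0.
Iteration 1: rows with depends_on in {5} -> init (id 10, level 1).
Iteration 2: rows with depends_on in {10} -> notify (id 12, level 2), clean (id 13, level 2).
Iteration 3: rows with depends_on in {12,13} -> verify (id 14, level 3).
Iteration 4: no rows with depends_on in {14}; recursion stops.
SUM(level) = 0 + 1 + 2 + 2 + 3 = 8.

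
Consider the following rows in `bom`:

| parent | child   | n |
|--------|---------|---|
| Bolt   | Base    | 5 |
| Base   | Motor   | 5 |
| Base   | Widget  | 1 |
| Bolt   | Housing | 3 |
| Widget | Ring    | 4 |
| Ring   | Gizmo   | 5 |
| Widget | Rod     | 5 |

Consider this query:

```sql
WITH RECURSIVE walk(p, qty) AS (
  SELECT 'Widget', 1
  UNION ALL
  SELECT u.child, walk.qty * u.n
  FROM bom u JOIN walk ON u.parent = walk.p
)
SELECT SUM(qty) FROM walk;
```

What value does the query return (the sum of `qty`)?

30

Base: (Widget, qty=1).
Iteration 1: components of {Widget} -> Ring = 1*4 = 4, Rod = 1*5 = 5.
Iteration 2: components of {Ring,Rod} -> Gizmo = 4*5 = 20.
Iteration 3: no further components; recursion stops.
SUM(qty) = 1 + 4 + 5 + 20 = 30.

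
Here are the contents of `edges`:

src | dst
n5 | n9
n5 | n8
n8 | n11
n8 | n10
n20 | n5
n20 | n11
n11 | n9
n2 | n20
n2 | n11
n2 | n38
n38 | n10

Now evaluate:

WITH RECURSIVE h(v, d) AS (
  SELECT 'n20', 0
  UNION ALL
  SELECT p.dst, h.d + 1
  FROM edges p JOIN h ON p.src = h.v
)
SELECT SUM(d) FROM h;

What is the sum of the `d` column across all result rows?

Base: (n20, d=0).
Iteration 1: edges from {n20} -> (n11, d=1), (n5, d=1).
Iteration 2: edges from {n11,n5} -> (n8, d=2), (n9, d=2) x2. [UNION ALL keeps all 3 new rows, including repeats]
Iteration 3: edges from {n8,n9} -> (n10, d=3), (n11, d=3).
Iteration 4: edges from {n10,n11} -> (n9, d=4).
Iteration 5: no outgoing edges from {n9}; recursion stops.
SUM(d) = 0 + 1 + 1 + 2 + 2 + 2 + 3 + 3 + 4 = 18.

18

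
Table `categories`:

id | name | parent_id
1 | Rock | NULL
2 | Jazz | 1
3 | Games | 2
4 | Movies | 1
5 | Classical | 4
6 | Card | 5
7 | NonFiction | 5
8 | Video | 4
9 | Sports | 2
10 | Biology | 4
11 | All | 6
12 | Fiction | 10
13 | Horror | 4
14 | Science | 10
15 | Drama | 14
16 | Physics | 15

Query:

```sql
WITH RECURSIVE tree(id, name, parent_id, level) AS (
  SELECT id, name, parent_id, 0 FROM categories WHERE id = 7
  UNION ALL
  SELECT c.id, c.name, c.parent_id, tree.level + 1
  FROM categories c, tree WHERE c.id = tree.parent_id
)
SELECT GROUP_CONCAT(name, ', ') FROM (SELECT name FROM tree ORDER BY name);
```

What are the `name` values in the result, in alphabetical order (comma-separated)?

Base: id=7 (NonFiction), parent_id=5, level 0.
Iteration 1: join on id=5 -> Classical (id 5, parent_id=4, level 1).
Iteration 2: join on id=4 -> Movies (id 4, parent_id=1, level 2).
Iteration 3: join on id=1 -> Rock (id 1, parent_id=NULL, level 3).
Iteration 4: parent_id is NULL; no match; recursion stops.

Classical, Movies, NonFiction, Rock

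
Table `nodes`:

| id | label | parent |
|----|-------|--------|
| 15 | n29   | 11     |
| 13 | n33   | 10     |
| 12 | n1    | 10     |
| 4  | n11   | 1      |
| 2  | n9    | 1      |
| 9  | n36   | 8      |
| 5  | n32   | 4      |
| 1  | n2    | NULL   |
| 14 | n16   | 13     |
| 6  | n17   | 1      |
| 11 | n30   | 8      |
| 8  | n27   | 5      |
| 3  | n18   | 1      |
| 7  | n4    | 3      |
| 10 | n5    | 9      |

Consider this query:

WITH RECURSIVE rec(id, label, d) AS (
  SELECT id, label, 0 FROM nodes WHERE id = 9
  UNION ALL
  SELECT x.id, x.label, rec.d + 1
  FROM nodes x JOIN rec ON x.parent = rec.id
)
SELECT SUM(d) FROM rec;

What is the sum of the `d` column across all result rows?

8

Base: id=9 (n36) at d 0.
Iteration 1: rows with parent in {9} -> n5 (id 10, d 1).
Iteration 2: rows with parent in {10} -> n1 (id 12, d 2), n33 (id 13, d 2).
Iteration 3: rows with parent in {12,13} -> n16 (id 14, d 3).
Iteration 4: no rows with parent in {14}; recursion stops.
SUM(d) = 0 + 1 + 2 + 2 + 3 = 8.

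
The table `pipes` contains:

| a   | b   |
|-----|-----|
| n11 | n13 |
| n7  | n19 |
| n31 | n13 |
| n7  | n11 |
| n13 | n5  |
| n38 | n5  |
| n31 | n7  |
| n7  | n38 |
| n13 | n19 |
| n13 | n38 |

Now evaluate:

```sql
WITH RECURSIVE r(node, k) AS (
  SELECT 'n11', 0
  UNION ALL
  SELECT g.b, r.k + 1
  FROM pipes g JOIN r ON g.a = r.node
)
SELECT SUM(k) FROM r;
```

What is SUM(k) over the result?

Base: (n11, k=0).
Iteration 1: edges from {n11} -> (n13, k=1).
Iteration 2: edges from {n13} -> (n19, k=2), (n38, k=2), (n5, k=2).
Iteration 3: edges from {n19,n38,n5} -> (n5, k=3).
Iteration 4: no outgoing edges from {n5}; recursion stops.
SUM(k) = 0 + 1 + 2 + 2 + 2 + 3 = 10.

10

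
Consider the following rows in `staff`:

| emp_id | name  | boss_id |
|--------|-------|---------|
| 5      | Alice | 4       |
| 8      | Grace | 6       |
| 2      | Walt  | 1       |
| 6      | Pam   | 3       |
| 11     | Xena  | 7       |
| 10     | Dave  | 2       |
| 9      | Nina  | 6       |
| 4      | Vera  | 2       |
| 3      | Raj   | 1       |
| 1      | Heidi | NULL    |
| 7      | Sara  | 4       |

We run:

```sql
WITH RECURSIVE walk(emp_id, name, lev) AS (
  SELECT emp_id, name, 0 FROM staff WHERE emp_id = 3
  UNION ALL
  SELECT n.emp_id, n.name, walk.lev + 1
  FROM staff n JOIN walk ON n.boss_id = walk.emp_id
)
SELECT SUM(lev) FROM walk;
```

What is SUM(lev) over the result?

Base: emp_id=3 (Raj) at lev 0.
Iteration 1: rows with boss_id in {3} -> Pam (id 6, lev 1).
Iteration 2: rows with boss_id in {6} -> Grace (id 8, lev 2), Nina (id 9, lev 2).
Iteration 3: no rows with boss_id in {8,9}; recursion stops.
SUM(lev) = 0 + 1 + 2 + 2 = 5.

5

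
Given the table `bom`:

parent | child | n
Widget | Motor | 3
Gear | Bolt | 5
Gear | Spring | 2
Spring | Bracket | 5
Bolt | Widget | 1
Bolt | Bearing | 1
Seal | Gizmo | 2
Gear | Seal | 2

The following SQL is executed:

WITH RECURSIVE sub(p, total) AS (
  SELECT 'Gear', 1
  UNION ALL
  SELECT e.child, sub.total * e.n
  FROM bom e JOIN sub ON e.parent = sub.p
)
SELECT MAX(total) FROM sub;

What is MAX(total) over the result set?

Base: (Gear, total=1).
Iteration 1: components of {Gear} -> Bolt = 1*5 = 5, Seal = 1*2 = 2, Spring = 1*2 = 2.
Iteration 2: components of {Bolt,Seal,Spring} -> Bearing = 5*1 = 5, Bracket = 2*5 = 10, Gizmo = 2*2 = 4, Widget = 5*1 = 5.
Iteration 3: components of {Bearing,Bracket,Gizmo,Widget} -> Motor = 5*3 = 15.
Iteration 4: no further components; recursion stops.
total values: 1, 5, 2, 2, 5, 5, 10, 4, 15; the maximum is 15.

15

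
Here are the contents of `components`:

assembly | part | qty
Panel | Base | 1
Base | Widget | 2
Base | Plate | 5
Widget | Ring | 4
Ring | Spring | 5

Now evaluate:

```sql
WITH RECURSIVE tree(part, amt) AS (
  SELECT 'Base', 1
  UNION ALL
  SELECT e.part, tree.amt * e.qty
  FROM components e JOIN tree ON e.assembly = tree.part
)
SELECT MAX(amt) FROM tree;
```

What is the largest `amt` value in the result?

40

Base: (Base, amt=1).
Iteration 1: components of {Base} -> Plate = 1*5 = 5, Widget = 1*2 = 2.
Iteration 2: components of {Plate,Widget} -> Ring = 2*4 = 8.
Iteration 3: components of {Ring} -> Spring = 8*5 = 40.
Iteration 4: no further components; recursion stops.
amt values: 1, 2, 5, 8, 40; the maximum is 40.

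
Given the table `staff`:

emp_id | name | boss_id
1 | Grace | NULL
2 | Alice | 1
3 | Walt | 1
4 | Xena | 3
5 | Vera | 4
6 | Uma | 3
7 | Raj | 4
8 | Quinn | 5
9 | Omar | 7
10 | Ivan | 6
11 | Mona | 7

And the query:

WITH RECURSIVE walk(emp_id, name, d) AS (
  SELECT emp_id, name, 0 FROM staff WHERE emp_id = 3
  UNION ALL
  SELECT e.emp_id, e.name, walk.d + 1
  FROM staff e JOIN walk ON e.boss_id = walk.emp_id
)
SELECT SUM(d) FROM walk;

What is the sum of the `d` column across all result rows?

Base: emp_id=3 (Walt) at d 0.
Iteration 1: rows with boss_id in {3} -> Xena (id 4, d 1), Uma (id 6, d 1).
Iteration 2: rows with boss_id in {4,6} -> Vera (id 5, d 2), Raj (id 7, d 2), Ivan (id 10, d 2).
Iteration 3: rows with boss_id in {5,7,10} -> Quinn (id 8, d 3), Omar (id 9, d 3), Mona (id 11, d 3).
Iteration 4: no rows with boss_id in {8,9,11}; recursion stops.
SUM(d) = 0 + 1 + 1 + 2 + 2 + 2 + 3 + 3 + 3 = 17.

17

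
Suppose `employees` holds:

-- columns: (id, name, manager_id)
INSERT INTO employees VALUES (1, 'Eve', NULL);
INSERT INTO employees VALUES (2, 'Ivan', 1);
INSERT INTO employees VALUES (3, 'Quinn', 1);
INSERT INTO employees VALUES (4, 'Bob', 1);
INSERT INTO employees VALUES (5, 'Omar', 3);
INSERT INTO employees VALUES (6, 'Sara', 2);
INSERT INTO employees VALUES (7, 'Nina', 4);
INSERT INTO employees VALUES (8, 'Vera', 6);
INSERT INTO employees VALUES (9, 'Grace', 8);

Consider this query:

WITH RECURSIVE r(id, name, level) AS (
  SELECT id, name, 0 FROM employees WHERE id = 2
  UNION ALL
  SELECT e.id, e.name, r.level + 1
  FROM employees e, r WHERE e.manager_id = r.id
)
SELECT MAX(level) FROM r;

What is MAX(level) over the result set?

Base: id=2 (Ivan) at level 0.
Iteration 1: rows with manager_id in {2} -> Sara (id 6, level 1).
Iteration 2: rows with manager_id in {6} -> Vera (id 8, level 2).
Iteration 3: rows with manager_id in {8} -> Grace (id 9, level 3).
Iteration 4: no rows with manager_id in {9}; recursion stops.
level values: 0, 1, 2, 3; the maximum is 3.

3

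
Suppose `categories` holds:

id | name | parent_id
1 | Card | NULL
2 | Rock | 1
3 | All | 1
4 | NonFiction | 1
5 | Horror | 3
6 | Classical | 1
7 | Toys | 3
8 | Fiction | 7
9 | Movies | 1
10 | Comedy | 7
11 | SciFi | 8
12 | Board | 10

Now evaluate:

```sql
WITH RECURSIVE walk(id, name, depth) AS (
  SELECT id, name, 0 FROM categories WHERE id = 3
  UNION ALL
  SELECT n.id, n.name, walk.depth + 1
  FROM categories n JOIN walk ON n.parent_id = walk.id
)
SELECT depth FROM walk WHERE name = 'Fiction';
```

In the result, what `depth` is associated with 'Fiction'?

Base: id=3 (All) at depth 0.
Iteration 1: rows with parent_id in {3} -> Horror (id 5, depth 1), Toys (id 7, depth 1).
Iteration 2: rows with parent_id in {5,7} -> Fiction (id 8, depth 2), Comedy (id 10, depth 2).
Iteration 3: rows with parent_id in {8,10} -> SciFi (id 11, depth 3), Board (id 12, depth 3).
Iteration 4: no rows with parent_id in {11,12}; recursion stops.

2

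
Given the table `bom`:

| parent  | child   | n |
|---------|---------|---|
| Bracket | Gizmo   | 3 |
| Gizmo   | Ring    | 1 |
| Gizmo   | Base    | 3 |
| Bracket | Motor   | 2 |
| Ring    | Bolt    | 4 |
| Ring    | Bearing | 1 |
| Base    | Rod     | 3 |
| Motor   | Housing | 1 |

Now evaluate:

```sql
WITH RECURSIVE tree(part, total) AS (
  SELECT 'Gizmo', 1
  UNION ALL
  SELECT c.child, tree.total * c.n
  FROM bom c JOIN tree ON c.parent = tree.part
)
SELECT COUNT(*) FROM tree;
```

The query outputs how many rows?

Base: (Gizmo, total=1).
Iteration 1: components of {Gizmo} -> Base = 1*3 = 3, Ring = 1*1 = 1.
Iteration 2: components of {Base,Ring} -> Bearing = 1*1 = 1, Bolt = 1*4 = 4, Rod = 3*3 = 9.
Iteration 3: no further components; recursion stops.
Total rows emitted: 6.

6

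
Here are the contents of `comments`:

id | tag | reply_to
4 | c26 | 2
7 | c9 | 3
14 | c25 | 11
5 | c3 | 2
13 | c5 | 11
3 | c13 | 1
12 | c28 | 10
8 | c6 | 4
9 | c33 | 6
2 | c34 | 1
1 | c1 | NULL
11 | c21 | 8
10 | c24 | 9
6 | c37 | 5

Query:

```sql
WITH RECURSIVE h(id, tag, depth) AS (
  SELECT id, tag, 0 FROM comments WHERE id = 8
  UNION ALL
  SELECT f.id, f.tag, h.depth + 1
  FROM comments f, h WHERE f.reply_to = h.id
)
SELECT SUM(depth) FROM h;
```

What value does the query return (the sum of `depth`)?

5

Base: id=8 (c6) at depth 0.
Iteration 1: rows with reply_to in {8} -> c21 (id 11, depth 1).
Iteration 2: rows with reply_to in {11} -> c5 (id 13, depth 2), c25 (id 14, depth 2).
Iteration 3: no rows with reply_to in {13,14}; recursion stops.
SUM(depth) = 0 + 1 + 2 + 2 = 5.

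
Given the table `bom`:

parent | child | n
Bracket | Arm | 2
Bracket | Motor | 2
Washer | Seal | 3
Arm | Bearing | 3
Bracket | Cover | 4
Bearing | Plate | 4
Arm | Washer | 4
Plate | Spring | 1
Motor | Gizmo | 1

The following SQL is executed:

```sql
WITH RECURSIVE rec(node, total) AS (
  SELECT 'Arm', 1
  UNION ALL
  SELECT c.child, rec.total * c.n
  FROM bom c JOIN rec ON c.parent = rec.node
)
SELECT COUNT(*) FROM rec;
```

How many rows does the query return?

6

Base: (Arm, total=1).
Iteration 1: components of {Arm} -> Bearing = 1*3 = 3, Washer = 1*4 = 4.
Iteration 2: components of {Bearing,Washer} -> Plate = 3*4 = 12, Seal = 4*3 = 12.
Iteration 3: components of {Plate,Seal} -> Spring = 12*1 = 12.
Iteration 4: no further components; recursion stops.
Total rows emitted: 6.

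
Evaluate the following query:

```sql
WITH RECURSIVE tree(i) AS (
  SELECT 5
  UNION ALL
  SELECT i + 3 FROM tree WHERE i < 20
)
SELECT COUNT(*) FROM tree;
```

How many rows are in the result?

Base: i=5.
Iteration 1: 5 < 20 holds -> i = 5 + 3 = 8.
Iteration 2: 8 < 20 holds -> i = 8 + 3 = 11.
Iteration 3: 11 < 20 holds -> i = 11 + 3 = 14.
Iteration 4: 14 < 20 holds -> i = 14 + 3 = 17.
Iteration 5: 17 < 20 holds -> i = 17 + 3 = 20.
Iteration 6: 20 < 20 fails; recursion stops.
Total rows emitted: 6.

6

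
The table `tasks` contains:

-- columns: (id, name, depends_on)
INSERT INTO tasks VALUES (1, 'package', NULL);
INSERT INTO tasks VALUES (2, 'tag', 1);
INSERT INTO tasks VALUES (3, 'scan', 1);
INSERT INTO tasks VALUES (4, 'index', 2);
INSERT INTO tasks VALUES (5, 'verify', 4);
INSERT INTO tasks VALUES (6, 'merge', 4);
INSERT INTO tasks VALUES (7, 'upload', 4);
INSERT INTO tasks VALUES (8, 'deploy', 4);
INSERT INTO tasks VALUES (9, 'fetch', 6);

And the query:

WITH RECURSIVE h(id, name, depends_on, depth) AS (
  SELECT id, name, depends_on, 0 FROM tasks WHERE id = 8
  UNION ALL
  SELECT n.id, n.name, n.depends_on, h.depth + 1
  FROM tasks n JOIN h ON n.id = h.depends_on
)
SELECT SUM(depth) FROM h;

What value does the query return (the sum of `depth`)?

Base: id=8 (deploy), depends_on=4, depth 0.
Iteration 1: join on id=4 -> index (id 4, depends_on=2, depth 1).
Iteration 2: join on id=2 -> tag (id 2, depends_on=1, depth 2).
Iteration 3: join on id=1 -> package (id 1, depends_on=NULL, depth 3).
Iteration 4: depends_on is NULL; no match; recursion stops.
SUM(depth) = 0 + 1 + 2 + 3 = 6.

6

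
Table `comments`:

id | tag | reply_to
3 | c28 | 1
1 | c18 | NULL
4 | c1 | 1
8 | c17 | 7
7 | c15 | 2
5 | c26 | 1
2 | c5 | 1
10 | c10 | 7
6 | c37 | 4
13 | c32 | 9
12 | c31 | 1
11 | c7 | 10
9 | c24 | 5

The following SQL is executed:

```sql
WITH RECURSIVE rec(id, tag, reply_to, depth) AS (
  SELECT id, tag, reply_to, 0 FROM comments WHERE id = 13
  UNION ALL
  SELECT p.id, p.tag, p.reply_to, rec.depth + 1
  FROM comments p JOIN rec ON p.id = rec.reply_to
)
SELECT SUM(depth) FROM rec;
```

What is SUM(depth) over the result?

Base: id=13 (c32), reply_to=9, depth 0.
Iteration 1: join on id=9 -> c24 (id 9, reply_to=5, depth 1).
Iteration 2: join on id=5 -> c26 (id 5, reply_to=1, depth 2).
Iteration 3: join on id=1 -> c18 (id 1, reply_to=NULL, depth 3).
Iteration 4: reply_to is NULL; no match; recursion stops.
SUM(depth) = 0 + 1 + 2 + 3 = 6.

6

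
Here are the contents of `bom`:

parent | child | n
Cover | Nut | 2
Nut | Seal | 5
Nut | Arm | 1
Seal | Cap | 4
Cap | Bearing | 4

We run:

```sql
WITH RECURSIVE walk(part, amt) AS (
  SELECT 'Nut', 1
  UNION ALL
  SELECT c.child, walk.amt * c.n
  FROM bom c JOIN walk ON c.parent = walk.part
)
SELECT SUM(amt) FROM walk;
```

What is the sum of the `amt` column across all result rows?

Base: (Nut, amt=1).
Iteration 1: components of {Nut} -> Arm = 1*1 = 1, Seal = 1*5 = 5.
Iteration 2: components of {Arm,Seal} -> Cap = 5*4 = 20.
Iteration 3: components of {Cap} -> Bearing = 20*4 = 80.
Iteration 4: no further components; recursion stops.
SUM(amt) = 1 + 5 + 1 + 20 + 80 = 107.

107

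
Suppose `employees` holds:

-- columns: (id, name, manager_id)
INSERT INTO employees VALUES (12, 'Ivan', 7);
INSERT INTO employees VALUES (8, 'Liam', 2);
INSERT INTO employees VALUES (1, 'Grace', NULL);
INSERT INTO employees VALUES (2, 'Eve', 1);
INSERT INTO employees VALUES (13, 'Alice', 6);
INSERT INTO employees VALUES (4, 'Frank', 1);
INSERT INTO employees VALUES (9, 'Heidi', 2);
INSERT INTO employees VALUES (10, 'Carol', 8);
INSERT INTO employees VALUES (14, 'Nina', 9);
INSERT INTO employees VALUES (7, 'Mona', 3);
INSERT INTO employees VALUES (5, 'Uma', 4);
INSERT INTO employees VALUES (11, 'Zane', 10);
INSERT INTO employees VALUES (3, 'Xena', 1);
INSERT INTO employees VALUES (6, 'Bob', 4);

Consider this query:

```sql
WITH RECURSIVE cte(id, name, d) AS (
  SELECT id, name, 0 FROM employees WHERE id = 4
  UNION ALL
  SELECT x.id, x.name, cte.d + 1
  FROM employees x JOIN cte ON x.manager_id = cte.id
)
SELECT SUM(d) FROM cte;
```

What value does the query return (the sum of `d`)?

Base: id=4 (Frank) at d 0.
Iteration 1: rows with manager_id in {4} -> Uma (id 5, d 1), Bob (id 6, d 1).
Iteration 2: rows with manager_id in {5,6} -> Alice (id 13, d 2).
Iteration 3: no rows with manager_id in {13}; recursion stops.
SUM(d) = 0 + 1 + 1 + 2 = 4.

4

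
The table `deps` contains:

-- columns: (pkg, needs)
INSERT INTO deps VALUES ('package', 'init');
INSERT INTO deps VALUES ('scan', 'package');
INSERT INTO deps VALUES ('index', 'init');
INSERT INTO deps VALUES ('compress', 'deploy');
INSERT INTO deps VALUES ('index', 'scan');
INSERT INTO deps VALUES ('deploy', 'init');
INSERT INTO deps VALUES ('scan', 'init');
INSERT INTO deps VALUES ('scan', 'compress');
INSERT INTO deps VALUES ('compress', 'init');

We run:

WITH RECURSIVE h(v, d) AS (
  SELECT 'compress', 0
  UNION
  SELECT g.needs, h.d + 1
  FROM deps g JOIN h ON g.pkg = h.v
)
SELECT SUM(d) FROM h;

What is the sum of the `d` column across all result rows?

4

Base: (compress, d=0).
Iteration 1: edges from {compress} -> (deploy, d=1), (init, d=1).
Iteration 2: edges from {deploy,init} -> (init, d=2).
Iteration 3: no outgoing edges from {init}; recursion stops.
SUM(d) = 0 + 1 + 1 + 2 = 4.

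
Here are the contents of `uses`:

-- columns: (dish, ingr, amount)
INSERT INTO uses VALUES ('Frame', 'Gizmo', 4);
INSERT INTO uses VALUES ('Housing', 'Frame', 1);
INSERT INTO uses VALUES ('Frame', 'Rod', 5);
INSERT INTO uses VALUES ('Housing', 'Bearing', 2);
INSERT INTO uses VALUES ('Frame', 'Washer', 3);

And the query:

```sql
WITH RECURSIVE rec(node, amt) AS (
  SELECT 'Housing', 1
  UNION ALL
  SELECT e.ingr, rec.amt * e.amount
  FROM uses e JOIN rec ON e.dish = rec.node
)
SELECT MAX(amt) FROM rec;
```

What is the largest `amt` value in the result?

5

Base: (Housing, amt=1).
Iteration 1: components of {Housing} -> Bearing = 1*2 = 2, Frame = 1*1 = 1.
Iteration 2: components of {Bearing,Frame} -> Gizmo = 1*4 = 4, Rod = 1*5 = 5, Washer = 1*3 = 3.
Iteration 3: no further components; recursion stops.
amt values: 1, 2, 1, 5, 3, 4; the maximum is 5.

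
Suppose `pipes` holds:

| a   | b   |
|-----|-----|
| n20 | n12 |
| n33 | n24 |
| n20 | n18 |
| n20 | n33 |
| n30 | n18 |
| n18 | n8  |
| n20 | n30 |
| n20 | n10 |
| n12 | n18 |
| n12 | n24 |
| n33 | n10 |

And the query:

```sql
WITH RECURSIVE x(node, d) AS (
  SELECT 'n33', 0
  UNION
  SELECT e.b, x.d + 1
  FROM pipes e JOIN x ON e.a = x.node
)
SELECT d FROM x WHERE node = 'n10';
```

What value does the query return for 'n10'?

Base: (n33, d=0).
Iteration 1: edges from {n33} -> (n10, d=1), (n24, d=1).
Iteration 2: no outgoing edges from {n10,n24}; recursion stops.

1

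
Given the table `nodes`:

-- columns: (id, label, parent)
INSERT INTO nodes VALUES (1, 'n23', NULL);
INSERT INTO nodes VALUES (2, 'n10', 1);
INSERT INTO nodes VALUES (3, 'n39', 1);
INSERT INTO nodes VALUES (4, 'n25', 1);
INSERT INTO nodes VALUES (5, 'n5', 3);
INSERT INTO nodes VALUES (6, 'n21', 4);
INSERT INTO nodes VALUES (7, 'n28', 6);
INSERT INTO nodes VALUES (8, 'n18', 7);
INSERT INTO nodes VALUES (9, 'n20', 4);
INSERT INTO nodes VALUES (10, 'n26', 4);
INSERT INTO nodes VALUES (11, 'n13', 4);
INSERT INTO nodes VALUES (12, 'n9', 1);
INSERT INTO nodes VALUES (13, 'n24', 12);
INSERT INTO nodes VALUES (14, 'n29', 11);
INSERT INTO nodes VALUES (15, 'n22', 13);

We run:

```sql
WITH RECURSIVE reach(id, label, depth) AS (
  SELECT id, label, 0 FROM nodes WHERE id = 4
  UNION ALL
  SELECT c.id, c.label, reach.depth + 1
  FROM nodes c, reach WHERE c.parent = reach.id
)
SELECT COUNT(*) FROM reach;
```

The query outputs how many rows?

Base: id=4 (n25) at depth 0.
Iteration 1: rows with parent in {4} -> n21 (id 6, depth 1), n20 (id 9, depth 1), n26 (id 10, depth 1), n13 (id 11, depth 1).
Iteration 2: rows with parent in {6,9,10,11} -> n28 (id 7, depth 2), n29 (id 14, depth 2).
Iteration 3: rows with parent in {7,14} -> n18 (id 8, depth 3).
Iteration 4: no rows with parent in {8}; recursion stops.
Total rows emitted: 8.

8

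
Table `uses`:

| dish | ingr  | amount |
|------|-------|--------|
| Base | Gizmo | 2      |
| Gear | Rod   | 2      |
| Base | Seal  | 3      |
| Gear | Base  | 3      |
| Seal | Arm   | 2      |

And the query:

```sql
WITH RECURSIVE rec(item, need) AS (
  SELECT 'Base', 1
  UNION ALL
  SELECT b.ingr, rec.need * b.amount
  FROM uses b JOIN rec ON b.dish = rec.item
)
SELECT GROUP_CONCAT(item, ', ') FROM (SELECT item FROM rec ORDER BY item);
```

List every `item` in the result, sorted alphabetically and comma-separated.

Base: (Base, need=1).
Iteration 1: components of {Base} -> Gizmo = 1*2 = 2, Seal = 1*3 = 3.
Iteration 2: components of {Gizmo,Seal} -> Arm = 3*2 = 6.
Iteration 3: no further components; recursion stops.

Arm, Base, Gizmo, Seal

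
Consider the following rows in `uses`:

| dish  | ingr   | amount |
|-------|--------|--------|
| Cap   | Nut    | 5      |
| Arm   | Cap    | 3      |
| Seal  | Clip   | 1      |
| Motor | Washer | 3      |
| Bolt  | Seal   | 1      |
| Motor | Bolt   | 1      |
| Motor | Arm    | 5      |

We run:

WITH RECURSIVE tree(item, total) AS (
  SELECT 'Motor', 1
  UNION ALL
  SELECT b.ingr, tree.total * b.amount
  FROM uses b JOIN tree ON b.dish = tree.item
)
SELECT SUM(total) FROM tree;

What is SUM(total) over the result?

Base: (Motor, total=1).
Iteration 1: components of {Motor} -> Arm = 1*5 = 5, Bolt = 1*1 = 1, Washer = 1*3 = 3.
Iteration 2: components of {Arm,Bolt,Washer} -> Cap = 5*3 = 15, Seal = 1*1 = 1.
Iteration 3: components of {Cap,Seal} -> Clip = 1*1 = 1, Nut = 15*5 = 75.
Iteration 4: no further components; recursion stops.
SUM(total) = 1 + 1 + 5 + 3 + 1 + 15 + 1 + 75 = 102.

102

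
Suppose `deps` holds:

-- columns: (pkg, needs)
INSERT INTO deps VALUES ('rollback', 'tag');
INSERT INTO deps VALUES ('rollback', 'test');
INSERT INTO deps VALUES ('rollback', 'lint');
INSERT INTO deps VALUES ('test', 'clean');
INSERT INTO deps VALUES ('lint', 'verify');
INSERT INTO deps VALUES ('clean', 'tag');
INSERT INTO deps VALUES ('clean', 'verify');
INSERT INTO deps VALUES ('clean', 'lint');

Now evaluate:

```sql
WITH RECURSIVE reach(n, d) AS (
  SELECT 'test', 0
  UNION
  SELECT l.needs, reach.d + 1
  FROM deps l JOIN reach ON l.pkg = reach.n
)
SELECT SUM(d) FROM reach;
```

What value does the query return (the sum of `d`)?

10

Base: (test, d=0).
Iteration 1: edges from {test} -> (clean, d=1).
Iteration 2: edges from {clean} -> (lint, d=2), (tag, d=2), (verify, d=2).
Iteration 3: edges from {lint,tag,verify} -> (verify, d=3).
Iteration 4: no outgoing edges from {verify}; recursion stops.
SUM(d) = 0 + 1 + 2 + 2 + 2 + 3 = 10.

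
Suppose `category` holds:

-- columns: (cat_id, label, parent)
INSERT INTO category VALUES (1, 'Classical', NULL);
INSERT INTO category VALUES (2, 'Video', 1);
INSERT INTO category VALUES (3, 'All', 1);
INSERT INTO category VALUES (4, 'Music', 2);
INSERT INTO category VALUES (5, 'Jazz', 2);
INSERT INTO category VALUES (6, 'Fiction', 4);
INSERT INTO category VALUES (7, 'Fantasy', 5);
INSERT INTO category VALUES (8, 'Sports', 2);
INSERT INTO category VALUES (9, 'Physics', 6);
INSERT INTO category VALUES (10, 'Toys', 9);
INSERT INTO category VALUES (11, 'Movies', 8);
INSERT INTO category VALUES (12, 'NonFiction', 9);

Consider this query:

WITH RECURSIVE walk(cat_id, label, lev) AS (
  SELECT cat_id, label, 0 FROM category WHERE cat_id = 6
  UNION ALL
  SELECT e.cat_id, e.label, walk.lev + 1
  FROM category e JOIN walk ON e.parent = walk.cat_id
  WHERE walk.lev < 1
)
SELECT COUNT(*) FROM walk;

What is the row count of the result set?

Base: cat_id=6 (Fiction) at lev 0.
Iteration 1: rows with parent in {6} -> Physics (id 9, lev 1).
Iteration 2: lev < 1 fails for all current rows; recursion stops.
Total rows emitted: 2.

2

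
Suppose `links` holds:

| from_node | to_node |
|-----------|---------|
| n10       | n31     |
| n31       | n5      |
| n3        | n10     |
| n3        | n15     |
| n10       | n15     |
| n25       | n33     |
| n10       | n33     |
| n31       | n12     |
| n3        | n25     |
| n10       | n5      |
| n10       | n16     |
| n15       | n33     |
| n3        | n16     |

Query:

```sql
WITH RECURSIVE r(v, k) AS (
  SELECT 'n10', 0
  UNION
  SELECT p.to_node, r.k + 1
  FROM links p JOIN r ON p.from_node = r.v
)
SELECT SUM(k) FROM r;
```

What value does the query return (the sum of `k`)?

11

Base: (n10, k=0).
Iteration 1: edges from {n10} -> (n15, k=1), (n16, k=1), (n31, k=1), (n33, k=1), (n5, k=1).
Iteration 2: edges from {n15,n16,n31,n33,n5} -> (n12, k=2), (n33, k=2), (n5, k=2).
Iteration 3: no outgoing edges from {n12,n33,n5}; recursion stops.
SUM(k) = 0 + 1 + 1 + 1 + 1 + 1 + 2 + 2 + 2 = 11.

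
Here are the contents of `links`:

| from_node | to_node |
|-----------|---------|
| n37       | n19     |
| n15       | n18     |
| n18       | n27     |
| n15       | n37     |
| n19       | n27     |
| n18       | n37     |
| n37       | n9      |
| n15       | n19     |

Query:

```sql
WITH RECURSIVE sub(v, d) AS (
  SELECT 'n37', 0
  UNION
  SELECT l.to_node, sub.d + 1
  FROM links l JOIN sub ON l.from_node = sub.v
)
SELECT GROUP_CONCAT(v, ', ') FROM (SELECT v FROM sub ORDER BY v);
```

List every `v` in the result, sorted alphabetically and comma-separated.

Base: (n37, d=0).
Iteration 1: edges from {n37} -> (n19, d=1), (n9, d=1).
Iteration 2: edges from {n19,n9} -> (n27, d=2).
Iteration 3: no outgoing edges from {n27}; recursion stops.

n19, n27, n37, n9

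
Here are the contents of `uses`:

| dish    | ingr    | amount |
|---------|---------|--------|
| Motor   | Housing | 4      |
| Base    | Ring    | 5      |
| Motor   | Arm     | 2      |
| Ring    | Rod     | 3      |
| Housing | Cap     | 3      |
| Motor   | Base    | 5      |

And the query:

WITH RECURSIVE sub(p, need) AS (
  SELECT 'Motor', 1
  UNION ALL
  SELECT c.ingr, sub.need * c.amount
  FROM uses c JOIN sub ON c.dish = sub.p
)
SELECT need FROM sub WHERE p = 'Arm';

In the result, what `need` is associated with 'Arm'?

Base: (Motor, need=1).
Iteration 1: components of {Motor} -> Arm = 1*2 = 2, Base = 1*5 = 5, Housing = 1*4 = 4.
Iteration 2: components of {Arm,Base,Housing} -> Cap = 4*3 = 12, Ring = 5*5 = 25.
Iteration 3: components of {Cap,Ring} -> Rod = 25*3 = 75.
Iteration 4: no further components; recursion stops.

2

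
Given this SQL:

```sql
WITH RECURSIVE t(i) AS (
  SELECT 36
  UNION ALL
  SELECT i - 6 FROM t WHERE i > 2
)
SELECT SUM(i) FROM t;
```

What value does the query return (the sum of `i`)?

Base: i=36.
Iteration 1: 36 > 2 holds -> i = 36 - 6 = 30.
Iteration 2: 30 > 2 holds -> i = 30 - 6 = 24.
Iteration 3: 24 > 2 holds -> i = 24 - 6 = 18.
Iteration 4: 18 > 2 holds -> i = 18 - 6 = 12.
Iteration 5: 12 > 2 holds -> i = 12 - 6 = 6.
Iteration 6: 6 > 2 holds -> i = 6 - 6 = 0.
Iteration 7: 0 > 2 fails; recursion stops.
SUM(i) = 36 + 30 + 24 + 18 + 12 + 6 + 0 = 126.

126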